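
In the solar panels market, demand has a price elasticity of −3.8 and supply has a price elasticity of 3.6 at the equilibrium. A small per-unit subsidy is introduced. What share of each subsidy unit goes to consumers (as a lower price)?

Consumer share = 18/37

For a small subsidy around the equilibrium, the benefit split depends on the relative slopes, which at a point are proportional to the elasticities.
Buyer share = εs/(εs + |εd|) = 3.6/(3.6 + 3.8) = 18/37; seller share = |εd|/(εs + |εd|) = 19/37.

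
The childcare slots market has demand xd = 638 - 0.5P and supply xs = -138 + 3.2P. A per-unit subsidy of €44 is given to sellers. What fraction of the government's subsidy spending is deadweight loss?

Pre-subsidy: 638 - 0.5P = -138 + 3.2P gives P* = 7760/37, x* = 19726/37.
With the subsidy, sellers receive Ps = Pb + 44 for each unit, where Pb is the price buyers pay.
Supply in terms of Pb becomes xs = -138 + 3.2(Pb + 44) = 2.8 + 3.2Pb. Setting this equal to demand: 638 - 0.5Pb = 2.8 + 3.2Pb, so Pb = 6352/37.
Sellers receive Ps = 6352/37 + 44 = 7980/37; x' = 638 − 0.5·(6352/37) = 20430/37.
ΔCS = ½(19726/37 + 20430/37)(7760/37 − 6352/37) = 28269824/1369; ΔPS = ½(19726/37 + 20430/37)(7980/37 − 7760/37) = 4417160/1369.
Government spending = 44 × 20430/37 = 898920/37.
DWL = ½ × 44 × (20430/37 − 19726/37) = 15488/37; fraction = (15488/37) / (898920/37) = 176/10215.

DWL / government spending = 176/10215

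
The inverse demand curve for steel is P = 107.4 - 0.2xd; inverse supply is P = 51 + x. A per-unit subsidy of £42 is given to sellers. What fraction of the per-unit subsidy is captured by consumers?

Pre-subsidy: 107.4 - 0.2x = 51 + x gives x* = 47 and P* = 98.
With the subsidy, sellers receive Ps = Pb + 42 for each unit, where Pb is the price buyers pay.
On the curves, Pb = 107.4 - 0.2x and Ps = 51 + x; the wedge Ps − Pb = 42 gives 51 + x − (107.4 - 0.2x) = 42, so x' = 82.
Then Pb = 107.4 − 0.2·82 = 91 and Ps = 51 + 1·82 = 133.
Buyers' price falls by P* − Pb = 98 − 91 = 7; sellers' price rises by Ps − P* = 133 − 98 = 35.
So consumers capture 7/42 = 1/6 of each unit of subsidy.

Consumer share = 1/6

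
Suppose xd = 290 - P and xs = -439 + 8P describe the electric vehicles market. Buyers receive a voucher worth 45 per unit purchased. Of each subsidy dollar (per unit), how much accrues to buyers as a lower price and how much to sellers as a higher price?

Pre-subsidy: 290 - P = -439 + 8P gives P* = 81, x* = 209.
With the rebate, buyers effectively pay Pb = Ps − 45, where Ps is the price sellers receive.
Demand in terms of Ps becomes xd = 290 − 1(Ps − 45) = 335 - Ps. Setting this equal to supply: 335 - Ps = -439 + 8Ps, so Ps = 86.
Buyers pay Pb = 86 − 45 = 41; x' = -439 + 8·86 = 249.
Buyers' price falls by P* − Pb = 81 − 41 = 40; sellers' price rises by Ps − P* = 86 − 81 = 5.

Buyers gain 40 per unit; sellers gain 5 per unit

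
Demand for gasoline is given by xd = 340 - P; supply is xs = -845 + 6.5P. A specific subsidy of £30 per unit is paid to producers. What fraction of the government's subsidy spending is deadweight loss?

DWL / government spending = 0.0625

Pre-subsidy: 340 - P = -845 + 6.5P gives P* = 158, x* = 182.
With the subsidy, sellers receive Ps = Pb + 30 for each unit, where Pb is the price buyers pay.
Supply in terms of Pb becomes xs = -845 + 6.5(Pb + 30) = -650 + 6.5Pb. Setting this equal to demand: 340 - Pb = -650 + 6.5Pb, so Pb = 132.
Sellers receive Ps = 132 + 30 = 162; x' = 340 − 1·132 = 208.
ΔCS = ½(182 + 208)(158 − 132) = 5070; ΔPS = ½(182 + 208)(162 − 158) = 780.
Government spending = 30 × 208 = 6240.
DWL = ½ × 30 × (208 − 182) = 390; fraction = 390 / 6240 = 0.0625.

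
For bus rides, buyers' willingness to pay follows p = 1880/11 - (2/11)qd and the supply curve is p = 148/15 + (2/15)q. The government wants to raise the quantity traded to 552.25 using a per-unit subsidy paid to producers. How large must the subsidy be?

At q = 552.25, from the demand curve buyers pay pb = 1880/11 − (2/11)·552.25 = 70.5; from the supply curve sellers need ps = 148/15 + (2/15)·552.25 = 83.5.
The subsidy must fill the gap: s = ps − pb = 83.5 − 70.5 = 13.

Required subsidy s = 13 per unit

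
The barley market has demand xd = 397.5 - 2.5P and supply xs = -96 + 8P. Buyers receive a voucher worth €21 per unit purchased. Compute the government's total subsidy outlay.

Government cost = €6720

Pre-subsidy: 397.5 - 2.5P = -96 + 8P gives P* = 47, x* = 280.
With the rebate, buyers effectively pay Pb = Ps − 21, where Ps is the price sellers receive.
Demand in terms of Ps becomes xd = 397.5 − 2.5(Ps − 21) = 450 - 2.5Ps. Setting this equal to supply: 450 - 2.5Ps = -96 + 8Ps, so Ps = 52.
Buyers pay Pb = 52 − 21 = 31; x' = -96 + 8·52 = 320.
Government outlay = subsidy × quantity = 21 × 320 = 6720.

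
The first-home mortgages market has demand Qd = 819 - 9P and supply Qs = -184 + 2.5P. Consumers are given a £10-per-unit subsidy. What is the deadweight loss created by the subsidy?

Deadweight loss = 2250/23

Pre-subsidy: 819 - 9P = -184 + 2.5P gives P* = 2006/23, Q* = 783/23.
With the rebate, buyers effectively pay Pb = Ps − 10, where Ps is the price sellers receive.
Demand in terms of Ps becomes Qd = 819 − 9(Ps − 10) = 909 - 9Ps. Setting this equal to supply: 909 - 9Ps = -184 + 2.5Ps, so Ps = 2186/23.
Buyers pay Pb = 2186/23 − 10 = 1956/23; Q' = -184 + 2.5·(2186/23) = 1233/23.
The subsidy expands output by 1233/23 − 783/23 = 450/23 past the efficient level; on those units the gap between marginal cost and willingness to pay runs from 0 up to 10.
DWL = ½ × 10 × 450/23 = 2250/23.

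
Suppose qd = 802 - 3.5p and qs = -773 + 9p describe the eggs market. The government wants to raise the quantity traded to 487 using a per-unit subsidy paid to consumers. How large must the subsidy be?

At q = 487, invert demand for the buyer price: pb = (802 − 487)/3.5 = 90; invert supply for the seller price: ps = (487 − (-773))/9 = 140.
The subsidy must fill the gap: s = ps − pb = 140 − 90 = 50.

Required subsidy s = 50 per unit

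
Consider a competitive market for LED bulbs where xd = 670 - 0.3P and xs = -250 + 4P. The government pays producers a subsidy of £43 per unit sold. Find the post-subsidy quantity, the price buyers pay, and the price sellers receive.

x' = 26566/43; buyers pay 7480/43; sellers receive 9329/43

Pre-subsidy: 670 - 0.3P = -250 + 4P gives P* = 9200/43, x* = 26050/43.
With the subsidy, sellers receive Ps = Pb + 43 for each unit, where Pb is the price buyers pay.
Supply in terms of Pb becomes xs = -250 + 4(Pb + 43) = -78 + 4Pb. Setting this equal to demand: 670 - 0.3Pb = -78 + 4Pb, so Pb = 7480/43.
Sellers receive Ps = 7480/43 + 43 = 9329/43; x' = 670 − 0.3·(7480/43) = 26566/43.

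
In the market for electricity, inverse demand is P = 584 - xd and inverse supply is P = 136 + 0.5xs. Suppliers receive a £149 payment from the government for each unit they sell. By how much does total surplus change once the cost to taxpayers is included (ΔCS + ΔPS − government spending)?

Net change in total surplus = -22201/3

Pre-subsidy: 584 - x = 136 + 0.5x gives x* = 896/3 and P* = 856/3.
With the subsidy, sellers receive Ps = Pb + 149 for each unit, where Pb is the price buyers pay.
On the curves, Pb = 584 - x and Ps = 136 + 0.5x; the wedge Ps − Pb = 149 gives 136 + 0.5x − (584 - x) = 149, so x' = 398.
Then Pb = 584 − 1·398 = 186 and Ps = 136 + 0.5·398 = 335.
ΔCS = ½(896/3 + 398)(856/3 − 186) = 311410/9; ΔPS = ½(896/3 + 398)(335 − 856/3) = 155705/9.
Government spending = 149 × 398 = 59302.
Net change = 311410/9 + 155705/9 − 59302 = -22201/3. The loss equals the DWL triangle ½·149·298/3.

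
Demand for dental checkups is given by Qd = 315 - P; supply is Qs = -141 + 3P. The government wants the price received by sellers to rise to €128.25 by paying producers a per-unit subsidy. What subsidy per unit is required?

At a seller price of 128.25, quantity supplied is -141 + 3·128.25 = 243.75.
Buyers absorb 243.75 only when they pay Pb with 315 − 1·Pb = 243.75, i.e. Pb = 71.25.
s = Ps − Pb = 128.25 − 71.25 = 57.

Required subsidy s = €57 per unit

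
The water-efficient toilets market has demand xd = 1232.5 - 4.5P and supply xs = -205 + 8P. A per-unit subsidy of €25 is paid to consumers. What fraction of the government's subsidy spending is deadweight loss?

Pre-subsidy: 1232.5 - 4.5P = -205 + 8P gives P* = 115, x* = 715.
With the rebate, buyers effectively pay Pb = Ps − 25, where Ps is the price sellers receive.
Demand in terms of Ps becomes xd = 1232.5 − 4.5(Ps − 25) = 1345 - 4.5Ps. Setting this equal to supply: 1345 - 4.5Ps = -205 + 8Ps, so Ps = 124.
Buyers pay Pb = 124 − 25 = 99; x' = -205 + 8·124 = 787.
ΔCS = ½(715 + 787)(115 − 99) = 12016; ΔPS = ½(715 + 787)(124 − 115) = 6759.
Government spending = 25 × 787 = 19675.
DWL = ½ × 25 × (787 − 715) = 900; fraction = 900 / 19675 = 36/787.

DWL / government spending = 36/787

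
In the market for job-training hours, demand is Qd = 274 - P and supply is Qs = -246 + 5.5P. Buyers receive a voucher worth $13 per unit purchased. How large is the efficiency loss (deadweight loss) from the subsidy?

Deadweight loss = $71.5

Pre-subsidy: 274 - P = -246 + 5.5P gives P* = 80, Q* = 194.
With the rebate, buyers effectively pay Pb = Ps − 13, where Ps is the price sellers receive.
Demand in terms of Ps becomes Qd = 274 − 1(Ps − 13) = 287 - Ps. Setting this equal to supply: 287 - Ps = -246 + 5.5Ps, so Ps = 82.
Buyers pay Pb = 82 − 13 = 69; Q' = -246 + 5.5·82 = 205.
The subsidy expands output by 205 − 194 = 11 past the efficient level; on those units the gap between marginal cost and willingness to pay runs from 0 up to 13.
DWL = ½ × 13 × 11 = 71.5.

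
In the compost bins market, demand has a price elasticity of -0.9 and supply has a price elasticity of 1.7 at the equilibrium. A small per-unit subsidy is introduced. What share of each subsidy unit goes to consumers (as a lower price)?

Consumer share = 17/26

For a small subsidy around the equilibrium, the benefit split depends on the relative slopes, which at a point are proportional to the elasticities.
Buyer share = εs/(εs + |εd|) = 1.7/(1.7 + 0.9) = 17/26; seller share = |εd|/(εs + |εd|) = 9/26.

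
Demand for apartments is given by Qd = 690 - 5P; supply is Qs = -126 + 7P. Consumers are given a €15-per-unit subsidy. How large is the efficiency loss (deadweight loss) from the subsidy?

Deadweight loss = €328.125

Pre-subsidy: 690 - 5P = -126 + 7P gives P* = 68, Q* = 350.
With the rebate, buyers effectively pay Pb = Ps − 15, where Ps is the price sellers receive.
Demand in terms of Ps becomes Qd = 690 − 5(Ps − 15) = 765 - 5Ps. Setting this equal to supply: 765 - 5Ps = -126 + 7Ps, so Ps = 74.25.
Buyers pay Pb = 74.25 − 15 = 59.25; Q' = -126 + 7·74.25 = 393.75.
The subsidy expands output by 393.75 − 350 = 43.75 past the efficient level; on those units the gap between marginal cost and willingness to pay runs from 0 up to 15.
DWL = ½ × 15 × 43.75 = 328.125.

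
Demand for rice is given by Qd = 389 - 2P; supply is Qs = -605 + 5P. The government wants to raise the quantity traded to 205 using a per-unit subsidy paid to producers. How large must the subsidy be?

Required subsidy s = 70 per unit

At Q = 205, invert demand for the buyer price: Pb = (389 − 205)/2 = 92; invert supply for the seller price: Ps = (205 − (-605))/5 = 162.
The subsidy must fill the gap: s = Ps − Pb = 162 − 92 = 70.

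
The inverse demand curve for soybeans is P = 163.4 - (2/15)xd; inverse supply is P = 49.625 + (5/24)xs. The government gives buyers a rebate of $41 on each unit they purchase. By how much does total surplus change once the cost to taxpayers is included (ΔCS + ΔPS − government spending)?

Pre-subsidy: 163.4 - (2/15)x = 49.625 + (5/24)x gives x* = 333 and P* = 119.
With the rebate, buyers effectively pay Pb = Ps − 41, where Ps is the price sellers receive.
On the curves, Pb = 163.4 - (2/15)x and Ps = 49.625 + (5/24)x; the wedge Ps − Pb = 41 gives 49.625 + (5/24)x − (163.4 - (2/15)x) = 41, so x' = 453.
Then Pb = 163.4 − (2/15)·453 = 103 and Ps = 49.625 + (5/24)·453 = 144.
ΔCS = ½(333 + 453)(119 − 103) = 6288; ΔPS = ½(333 + 453)(144 − 119) = 9825.
Government spending = 41 × 453 = 18573.
Net change = 6288 + 9825 − 18573 = -2460. The loss equals the DWL triangle ½·41·120.

Net change in total surplus = -$2460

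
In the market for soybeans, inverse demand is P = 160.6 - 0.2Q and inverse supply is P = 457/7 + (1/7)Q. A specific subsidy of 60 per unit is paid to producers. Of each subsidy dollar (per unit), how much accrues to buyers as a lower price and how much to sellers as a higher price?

Buyers gain 35 per unit; sellers gain 25 per unit

Pre-subsidy: 160.6 - 0.2Q = 457/7 + (1/7)Q gives Q* = 278 and P* = 105.
With the subsidy, sellers receive Ps = Pb + 60 for each unit, where Pb is the price buyers pay.
On the curves, Pb = 160.6 - 0.2Q and Ps = 457/7 + (1/7)Q; the wedge Ps − Pb = 60 gives 457/7 + (1/7)Q − (160.6 - 0.2Q) = 60, so Q' = 453.
Then Pb = 160.6 − 0.2·453 = 70 and Ps = 457/7 + (1/7)·453 = 130.
Buyers' price falls by P* − Pb = 105 − 70 = 35; sellers' price rises by Ps − P* = 130 − 105 = 25.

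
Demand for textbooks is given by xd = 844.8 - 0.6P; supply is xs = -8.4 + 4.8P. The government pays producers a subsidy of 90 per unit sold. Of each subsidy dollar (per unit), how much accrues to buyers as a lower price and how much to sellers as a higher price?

Buyers gain 80 per unit; sellers gain 10 per unit

Pre-subsidy: 844.8 - 0.6P = -8.4 + 4.8P gives P* = 158, x* = 750.
With the subsidy, sellers receive Ps = Pb + 90 for each unit, where Pb is the price buyers pay.
Supply in terms of Pb becomes xs = -8.4 + 4.8(Pb + 90) = 423.6 + 4.8Pb. Setting this equal to demand: 844.8 - 0.6Pb = 423.6 + 4.8Pb, so Pb = 78.
Sellers receive Ps = 78 + 90 = 168; x' = 844.8 − 0.6·78 = 798.
Buyers' price falls by P* − Pb = 158 − 78 = 80; sellers' price rises by Ps − P* = 168 − 158 = 10.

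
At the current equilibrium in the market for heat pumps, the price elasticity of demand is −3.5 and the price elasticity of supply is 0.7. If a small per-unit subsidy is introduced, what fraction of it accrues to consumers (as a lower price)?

For a small subsidy around the equilibrium, the benefit split depends on the relative slopes, which at a point are proportional to the elasticities.
Buyer share = εs/(εs + |εd|) = 0.7/(0.7 + 3.5) = 1/6; seller share = |εd|/(εs + |εd|) = 5/6.

Consumer share = 1/6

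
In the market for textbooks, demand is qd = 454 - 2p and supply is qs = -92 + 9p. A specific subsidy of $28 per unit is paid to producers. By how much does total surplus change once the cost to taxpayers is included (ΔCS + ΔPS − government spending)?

Net change in total surplus = -7056/11

Pre-subsidy: 454 - 2p = -92 + 9p gives p* = 546/11, q* = 3902/11.
With the subsidy, sellers receive ps = pb + 28 for each unit, where pb is the price buyers pay.
Supply in terms of pb becomes qs = -92 + 9(pb + 28) = 160 + 9pb. Setting this equal to demand: 454 - 2pb = 160 + 9pb, so pb = 294/11.
Sellers receive ps = 294/11 + 28 = 602/11; q' = 454 − 2·(294/11) = 4406/11.
ΔCS = ½(3902/11 + 4406/11)(546/11 − 294/11) = 1046808/121; ΔPS = ½(3902/11 + 4406/11)(602/11 − 546/11) = 232624/121.
Government spending = 28 × 4406/11 = 123368/11.
Net change = 1046808/121 + 232624/121 − 123368/11 = -7056/11. The loss equals the DWL triangle ½·28·504/11.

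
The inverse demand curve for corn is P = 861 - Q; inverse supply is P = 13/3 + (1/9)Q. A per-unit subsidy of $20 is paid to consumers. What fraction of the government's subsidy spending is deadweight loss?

Pre-subsidy: 861 - Q = 13/3 + (1/9)Q gives Q* = 771 and P* = 90.
With the rebate, buyers effectively pay Pb = Ps − 20, where Ps is the price sellers receive.
On the curves, Pb = 861 - Q and Ps = 13/3 + (1/9)Q; the wedge Ps − Pb = 20 gives 13/3 + (1/9)Q − (861 - Q) = 20, so Q' = 789.
Then Pb = 861 − 1·789 = 72 and Ps = 13/3 + (1/9)·789 = 92.
ΔCS = ½(771 + 789)(90 − 72) = 14040; ΔPS = ½(771 + 789)(92 − 90) = 1560.
Government spending = 20 × 789 = 15780.
DWL = ½ × 20 × (789 − 771) = 180; fraction = 180 / 15780 = 3/263.

DWL / government spending = 3/263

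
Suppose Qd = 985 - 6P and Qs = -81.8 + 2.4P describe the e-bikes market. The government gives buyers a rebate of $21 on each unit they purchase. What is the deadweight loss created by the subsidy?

Pre-subsidy: 985 - 6P = -81.8 + 2.4P gives P* = 127, Q* = 223.
With the rebate, buyers effectively pay Pb = Ps − 21, where Ps is the price sellers receive.
Demand in terms of Ps becomes Qd = 985 − 6(Ps − 21) = 1111 - 6Ps. Setting this equal to supply: 1111 - 6Ps = -81.8 + 2.4Ps, so Ps = 142.
Buyers pay Pb = 142 − 21 = 121; Q' = -81.8 + 2.4·142 = 259.
The subsidy expands output by 259 − 223 = 36 past the efficient level; on those units the gap between marginal cost and willingness to pay runs from 0 up to 21.
DWL = ½ × 21 × 36 = 378.

Deadweight loss = $378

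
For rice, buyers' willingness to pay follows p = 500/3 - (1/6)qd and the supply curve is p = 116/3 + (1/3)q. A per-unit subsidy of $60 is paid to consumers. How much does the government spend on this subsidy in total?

Government cost = $22560

Pre-subsidy: 500/3 - (1/6)q = 116/3 + (1/3)q gives q* = 256 and p* = 124.
With the rebate, buyers effectively pay pb = ps − 60, where ps is the price sellers receive.
On the curves, pb = 500/3 - (1/6)q and ps = 116/3 + (1/3)q; the wedge ps − pb = 60 gives 116/3 + (1/3)q − (500/3 - (1/6)q) = 60, so q' = 376.
Then pb = 500/3 − (1/6)·376 = 104 and ps = 116/3 + (1/3)·376 = 164.
Government outlay = subsidy × quantity = 60 × 376 = 22560.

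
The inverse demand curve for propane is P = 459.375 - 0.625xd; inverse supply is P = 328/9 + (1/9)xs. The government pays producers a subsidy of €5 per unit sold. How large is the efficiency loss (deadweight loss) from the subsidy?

Deadweight loss = 900/53

Pre-subsidy: 459.375 - 0.625x = 328/9 + (1/9)x gives x* = 30451/53 and P* = 5315/53.
With the subsidy, sellers receive Ps = Pb + 5 for each unit, where Pb is the price buyers pay.
On the curves, Pb = 459.375 - 0.625x and Ps = 328/9 + (1/9)x; the wedge Ps − Pb = 5 gives 328/9 + (1/9)x − (459.375 - 0.625x) = 5, so x' = 30811/53.
Then Pb = 459.375 − 0.625·(30811/53) = 5090/53 and Ps = 328/9 + (1/9)·(30811/53) = 5355/53.
The subsidy expands output by 30811/53 − 30451/53 = 360/53 past the efficient level; on those units the gap between marginal cost and willingness to pay runs from 0 up to 5.
DWL = ½ × 5 × 360/53 = 900/53.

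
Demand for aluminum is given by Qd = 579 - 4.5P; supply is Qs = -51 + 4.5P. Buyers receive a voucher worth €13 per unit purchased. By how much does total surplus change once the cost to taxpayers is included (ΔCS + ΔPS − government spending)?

Pre-subsidy: 579 - 4.5P = -51 + 4.5P gives P* = 70, Q* = 264.
With the rebate, buyers effectively pay Pb = Ps − 13, where Ps is the price sellers receive.
Demand in terms of Ps becomes Qd = 579 − 4.5(Ps − 13) = 637.5 - 4.5Ps. Setting this equal to supply: 637.5 - 4.5Ps = -51 + 4.5Ps, so Ps = 76.5.
Buyers pay Pb = 76.5 − 13 = 63.5; Q' = -51 + 4.5·76.5 = 293.25.
ΔCS = ½(264 + 293.25)(70 − 63.5) = 1811.0625; ΔPS = ½(264 + 293.25)(76.5 − 70) = 1811.0625.
Government spending = 13 × 293.25 = 3812.25.
Net change = 1811.0625 + 1811.0625 − 3812.25 = -190.125. The loss equals the DWL triangle ½·13·29.25.

Net change in total surplus = -€190.125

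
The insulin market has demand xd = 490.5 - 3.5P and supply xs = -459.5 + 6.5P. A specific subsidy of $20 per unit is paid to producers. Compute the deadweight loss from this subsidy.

Deadweight loss = $455

Pre-subsidy: 490.5 - 3.5P = -459.5 + 6.5P gives P* = 95, x* = 158.
With the subsidy, sellers receive Ps = Pb + 20 for each unit, where Pb is the price buyers pay.
Supply in terms of Pb becomes xs = -459.5 + 6.5(Pb + 20) = -329.5 + 6.5Pb. Setting this equal to demand: 490.5 - 3.5Pb = -329.5 + 6.5Pb, so Pb = 82.
Sellers receive Ps = 82 + 20 = 102; x' = 490.5 − 3.5·82 = 203.5.
The subsidy expands output by 203.5 − 158 = 45.5 past the efficient level; on those units the gap between marginal cost and willingness to pay runs from 0 up to 20.
DWL = ½ × 20 × 45.5 = 455.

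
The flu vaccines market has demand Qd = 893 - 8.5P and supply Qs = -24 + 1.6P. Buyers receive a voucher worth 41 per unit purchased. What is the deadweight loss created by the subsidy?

Deadweight loss = 114308/101

Pre-subsidy: 893 - 8.5P = -24 + 1.6P gives P* = 9170/101, Q* = 12248/101.
With the rebate, buyers effectively pay Pb = Ps − 41, where Ps is the price sellers receive.
Demand in terms of Ps becomes Qd = 893 − 8.5(Ps − 41) = 1241.5 - 8.5Ps. Setting this equal to supply: 1241.5 - 8.5Ps = -24 + 1.6Ps, so Ps = 12655/101.
Buyers pay Pb = 12655/101 − 41 = 8514/101; Q' = -24 + 1.6·(12655/101) = 17824/101.
The subsidy expands output by 17824/101 − 12248/101 = 5576/101 past the efficient level; on those units the gap between marginal cost and willingness to pay runs from 0 up to 41.
DWL = ½ × 41 × 5576/101 = 114308/101.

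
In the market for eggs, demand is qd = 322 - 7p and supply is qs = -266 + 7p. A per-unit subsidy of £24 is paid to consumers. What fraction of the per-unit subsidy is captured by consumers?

Pre-subsidy: 322 - 7p = -266 + 7p gives p* = 42, q* = 28.
With the rebate, buyers effectively pay pb = ps − 24, where ps is the price sellers receive.
Demand in terms of ps becomes qd = 322 − 7(ps − 24) = 490 - 7ps. Setting this equal to supply: 490 - 7ps = -266 + 7ps, so ps = 54.
Buyers pay pb = 54 − 24 = 30; q' = -266 + 7·54 = 112.
Buyers' price falls by p* − pb = 42 − 30 = 12; sellers' price rises by ps − p* = 54 − 42 = 12.
So consumers capture 12/24 = 0.5 of each unit of subsidy.

Consumer share = 0.5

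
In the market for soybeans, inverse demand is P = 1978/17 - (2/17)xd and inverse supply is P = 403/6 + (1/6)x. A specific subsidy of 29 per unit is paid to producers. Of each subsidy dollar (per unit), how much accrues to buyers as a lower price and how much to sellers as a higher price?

Buyers gain 12 per unit; sellers gain 17 per unit

Pre-subsidy: 1978/17 - (2/17)x = 403/6 + (1/6)x gives x* = 173 and P* = 96.
With the subsidy, sellers receive Ps = Pb + 29 for each unit, where Pb is the price buyers pay.
On the curves, Pb = 1978/17 - (2/17)x and Ps = 403/6 + (1/6)x; the wedge Ps − Pb = 29 gives 403/6 + (1/6)x − (1978/17 - (2/17)x) = 29, so x' = 275.
Then Pb = 1978/17 − (2/17)·275 = 84 and Ps = 403/6 + (1/6)·275 = 113.
Buyers' price falls by P* − Pb = 96 − 84 = 12; sellers' price rises by Ps − P* = 113 − 96 = 17.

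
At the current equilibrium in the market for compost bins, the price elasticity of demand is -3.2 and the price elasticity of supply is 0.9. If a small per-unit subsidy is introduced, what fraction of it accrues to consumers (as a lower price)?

Consumer share = 9/41

For a small subsidy around the equilibrium, the benefit split depends on the relative slopes, which at a point are proportional to the elasticities.
Buyer share = εs/(εs + |εd|) = 0.9/(0.9 + 3.2) = 9/41; seller share = |εd|/(εs + |εd|) = 32/41.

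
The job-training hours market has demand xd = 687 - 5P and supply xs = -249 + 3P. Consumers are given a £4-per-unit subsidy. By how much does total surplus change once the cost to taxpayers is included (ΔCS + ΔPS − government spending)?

Net change in total surplus = -£15

Pre-subsidy: 687 - 5P = -249 + 3P gives P* = 117, x* = 102.
With the rebate, buyers effectively pay Pb = Ps − 4, where Ps is the price sellers receive.
Demand in terms of Ps becomes xd = 687 − 5(Ps − 4) = 707 - 5Ps. Setting this equal to supply: 707 - 5Ps = -249 + 3Ps, so Ps = 119.5.
Buyers pay Pb = 119.5 − 4 = 115.5; x' = -249 + 3·119.5 = 109.5.
ΔCS = ½(102 + 109.5)(117 − 115.5) = 158.625; ΔPS = ½(102 + 109.5)(119.5 − 117) = 264.375.
Government spending = 4 × 109.5 = 438.
Net change = 158.625 + 264.375 − 438 = -15. The loss equals the DWL triangle ½·4·7.5.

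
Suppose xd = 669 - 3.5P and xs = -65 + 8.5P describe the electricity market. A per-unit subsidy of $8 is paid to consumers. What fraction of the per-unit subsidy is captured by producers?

Producer share = 7/24

Pre-subsidy: 669 - 3.5P = -65 + 8.5P gives P* = 367/6, x* = 5459/12.
With the rebate, buyers effectively pay Pb = Ps − 8, where Ps is the price sellers receive.
Demand in terms of Ps becomes xd = 669 − 3.5(Ps − 8) = 697 - 3.5Ps. Setting this equal to supply: 697 - 3.5Ps = -65 + 8.5Ps, so Ps = 63.5.
Buyers pay Pb = 63.5 − 8 = 55.5; x' = -65 + 8.5·63.5 = 474.75.
Buyers' price falls by P* − Pb = 367/6 − 55.5 = 17/3; sellers' price rises by Ps − P* = 63.5 − 367/6 = 7/3.
So producers capture (7/3)/8 = 7/24 of each unit of subsidy.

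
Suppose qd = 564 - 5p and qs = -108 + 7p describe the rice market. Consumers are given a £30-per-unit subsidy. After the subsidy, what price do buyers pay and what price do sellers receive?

Pre-subsidy: 564 - 5p = -108 + 7p gives p* = 56, q* = 284.
With the rebate, buyers effectively pay pb = ps − 30, where ps is the price sellers receive.
Demand in terms of ps becomes qd = 564 − 5(ps − 30) = 714 - 5ps. Setting this equal to supply: 714 - 5ps = -108 + 7ps, so ps = 68.5.
Buyers pay pb = 68.5 − 30 = 38.5; q' = -108 + 7·68.5 = 371.5.

Buyers pay £38.5; sellers receive £68.5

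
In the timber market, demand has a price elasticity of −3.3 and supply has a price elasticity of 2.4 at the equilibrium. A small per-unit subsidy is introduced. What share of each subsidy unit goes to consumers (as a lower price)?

Consumer share = 8/19

For a small subsidy around the equilibrium, the benefit split depends on the relative slopes, which at a point are proportional to the elasticities.
Buyer share = εs/(εs + |εd|) = 2.4/(2.4 + 3.3) = 8/19; seller share = |εd|/(εs + |εd|) = 11/19.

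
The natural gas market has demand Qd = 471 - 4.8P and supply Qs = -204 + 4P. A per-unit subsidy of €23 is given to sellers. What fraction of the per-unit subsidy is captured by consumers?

Pre-subsidy: 471 - 4.8P = -204 + 4P gives P* = 3375/44, Q* = 1131/11.
With the subsidy, sellers receive Ps = Pb + 23 for each unit, where Pb is the price buyers pay.
Supply in terms of Pb becomes Qs = -204 + 4(Pb + 23) = -112 + 4Pb. Setting this equal to demand: 471 - 4.8Pb = -112 + 4Pb, so Pb = 66.25.
Sellers receive Ps = 66.25 + 23 = 89.25; Q' = 471 − 4.8·66.25 = 153.
Buyers' price falls by P* − Pb = 3375/44 − 66.25 = 115/11; sellers' price rises by Ps − P* = 89.25 − 3375/44 = 138/11.
So consumers capture (115/11)/23 = 5/11 of each unit of subsidy.

Consumer share = 5/11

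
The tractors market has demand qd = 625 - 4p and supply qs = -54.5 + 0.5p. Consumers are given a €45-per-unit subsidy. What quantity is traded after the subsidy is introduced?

Pre-subsidy: 625 - 4p = -54.5 + 0.5p gives p* = 151, q* = 21.
With the rebate, buyers effectively pay pb = ps − 45, where ps is the price sellers receive.
Demand in terms of ps becomes qd = 625 − 4(ps − 45) = 805 - 4ps. Setting this equal to supply: 805 - 4ps = -54.5 + 0.5ps, so ps = 191.
Buyers pay pb = 191 − 45 = 146; q' = -54.5 + 0.5·191 = 41.

q' = 41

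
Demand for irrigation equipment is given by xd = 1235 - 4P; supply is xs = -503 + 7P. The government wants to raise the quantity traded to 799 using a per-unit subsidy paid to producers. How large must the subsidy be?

Required subsidy s = 77 per unit

At x = 799, invert demand for the buyer price: Pb = (1235 − 799)/4 = 109; invert supply for the seller price: Ps = (799 − (-503))/7 = 186.
The subsidy must fill the gap: s = Ps − Pb = 186 − 109 = 77.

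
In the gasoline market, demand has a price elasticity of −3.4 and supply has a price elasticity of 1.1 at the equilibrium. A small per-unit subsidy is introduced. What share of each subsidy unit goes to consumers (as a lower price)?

Consumer share = 11/45

For a small subsidy around the equilibrium, the benefit split depends on the relative slopes, which at a point are proportional to the elasticities.
Buyer share = εs/(εs + |εd|) = 1.1/(1.1 + 3.4) = 11/45; seller share = |εd|/(εs + |εd|) = 34/45.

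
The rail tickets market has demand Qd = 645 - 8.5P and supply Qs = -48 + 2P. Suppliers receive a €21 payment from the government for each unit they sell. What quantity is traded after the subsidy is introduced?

Q' = 118

Pre-subsidy: 645 - 8.5P = -48 + 2P gives P* = 66, Q* = 84.
With the subsidy, sellers receive Ps = Pb + 21 for each unit, where Pb is the price buyers pay.
Supply in terms of Pb becomes Qs = -48 + 2(Pb + 21) = -6 + 2Pb. Setting this equal to demand: 645 - 8.5Pb = -6 + 2Pb, so Pb = 62.
Sellers receive Ps = 62 + 21 = 83; Q' = 645 − 8.5·62 = 118.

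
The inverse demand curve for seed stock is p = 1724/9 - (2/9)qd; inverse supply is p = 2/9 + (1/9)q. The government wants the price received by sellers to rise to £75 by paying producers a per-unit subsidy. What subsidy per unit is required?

At a seller price of 75, quantity supplied is -2 + 9·75 = 673.
Buyers absorb 673 only when they pay pb = 1724/9 − (2/9)·673 = 42.
s = ps − pb = 75 − 42 = 33.

Required subsidy s = £33 per unit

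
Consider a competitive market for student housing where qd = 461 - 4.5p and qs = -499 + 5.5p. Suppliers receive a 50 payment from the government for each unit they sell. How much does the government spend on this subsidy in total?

Pre-subsidy: 461 - 4.5p = -499 + 5.5p gives p* = 96, q* = 29.
With the subsidy, sellers receive ps = pb + 50 for each unit, where pb is the price buyers pay.
Supply in terms of pb becomes qs = -499 + 5.5(pb + 50) = -224 + 5.5pb. Setting this equal to demand: 461 - 4.5pb = -224 + 5.5pb, so pb = 68.5.
Sellers receive ps = 68.5 + 50 = 118.5; q' = 461 − 4.5·68.5 = 152.75.
Government outlay = subsidy × quantity = 50 × 152.75 = 7637.5.

Government cost = 7637.5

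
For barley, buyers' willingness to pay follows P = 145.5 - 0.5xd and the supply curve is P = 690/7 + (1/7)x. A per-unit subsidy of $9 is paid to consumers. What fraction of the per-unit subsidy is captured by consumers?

Consumer share = 7/9

Pre-subsidy: 145.5 - 0.5x = 690/7 + (1/7)x gives x* = 73 and P* = 109.
With the rebate, buyers effectively pay Pb = Ps − 9, where Ps is the price sellers receive.
On the curves, Pb = 145.5 - 0.5x and Ps = 690/7 + (1/7)x; the wedge Ps − Pb = 9 gives 690/7 + (1/7)x − (145.5 - 0.5x) = 9, so x' = 87.
Then Pb = 145.5 − 0.5·87 = 102 and Ps = 690/7 + (1/7)·87 = 111.
Buyers' price falls by P* − Pb = 109 − 102 = 7; sellers' price rises by Ps − P* = 111 − 109 = 2.
So consumers capture 7/9 = 7/9 of each unit of subsidy.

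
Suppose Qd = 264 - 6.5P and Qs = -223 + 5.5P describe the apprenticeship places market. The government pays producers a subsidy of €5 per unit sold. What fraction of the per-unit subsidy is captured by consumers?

Pre-subsidy: 264 - 6.5P = -223 + 5.5P gives P* = 487/12, Q* = 5/24.
With the subsidy, sellers receive Ps = Pb + 5 for each unit, where Pb is the price buyers pay.
Supply in terms of Pb becomes Qs = -223 + 5.5(Pb + 5) = -195.5 + 5.5Pb. Setting this equal to demand: 264 - 6.5Pb = -195.5 + 5.5Pb, so Pb = 919/24.
Sellers receive Ps = 919/24 + 5 = 1039/24; Q' = 264 − 6.5·(919/24) = 725/48.
Buyers' price falls by P* − Pb = 487/12 − 919/24 = 55/24; sellers' price rises by Ps − P* = 1039/24 − 487/12 = 65/24.
So consumers capture (55/24)/5 = 11/24 of each unit of subsidy.

Consumer share = 11/24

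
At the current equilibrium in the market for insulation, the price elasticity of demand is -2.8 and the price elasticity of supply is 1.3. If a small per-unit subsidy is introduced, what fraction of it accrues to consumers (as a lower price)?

For a small subsidy around the equilibrium, the benefit split depends on the relative slopes, which at a point are proportional to the elasticities.
Buyer share = εs/(εs + |εd|) = 1.3/(1.3 + 2.8) = 13/41; seller share = |εd|/(εs + |εd|) = 28/41.

Consumer share = 13/41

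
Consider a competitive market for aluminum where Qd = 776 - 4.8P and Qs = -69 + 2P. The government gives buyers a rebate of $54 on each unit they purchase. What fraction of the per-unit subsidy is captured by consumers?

Pre-subsidy: 776 - 4.8P = -69 + 2P gives P* = 4225/34, Q* = 3052/17.
With the rebate, buyers effectively pay Pb = Ps − 54, where Ps is the price sellers receive.
Demand in terms of Ps becomes Qd = 776 − 4.8(Ps − 54) = 1035.2 - 4.8Ps. Setting this equal to supply: 1035.2 - 4.8Ps = -69 + 2Ps, so Ps = 5521/34.
Buyers pay Pb = 5521/34 − 54 = 3685/34; Q' = -69 + 2·(5521/34) = 4348/17.
Buyers' price falls by P* − Pb = 4225/34 − 3685/34 = 270/17; sellers' price rises by Ps − P* = 5521/34 − 4225/34 = 648/17.
So consumers capture (270/17)/54 = 5/17 of each unit of subsidy.

Consumer share = 5/17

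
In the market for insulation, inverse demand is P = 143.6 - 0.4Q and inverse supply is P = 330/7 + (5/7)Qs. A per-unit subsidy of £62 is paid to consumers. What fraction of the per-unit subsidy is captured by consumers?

Consumer share = 14/39

Pre-subsidy: 143.6 - 0.4Q = 330/7 + (5/7)Q gives Q* = 3376/39 and P* = 4250/39.
With the rebate, buyers effectively pay Pb = Ps − 62, where Ps is the price sellers receive.
On the curves, Pb = 143.6 - 0.4Q and Ps = 330/7 + (5/7)Q; the wedge Ps − Pb = 62 gives 330/7 + (5/7)Q − (143.6 - 0.4Q) = 62, so Q' = 5546/39.
Then Pb = 143.6 − 0.4·(5546/39) = 3382/39 and Ps = 330/7 + (5/7)·(5546/39) = 5800/39.
Buyers' price falls by P* − Pb = 4250/39 − 3382/39 = 868/39; sellers' price rises by Ps − P* = 5800/39 − 4250/39 = 1550/39.
So consumers capture (868/39)/62 = 14/39 of each unit of subsidy.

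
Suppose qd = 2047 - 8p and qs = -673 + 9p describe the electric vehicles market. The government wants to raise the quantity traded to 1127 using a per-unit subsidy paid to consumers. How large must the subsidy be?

Required subsidy s = 85 per unit

At q = 1127, invert demand for the buyer price: pb = (2047 − 1127)/8 = 115; invert supply for the seller price: ps = (1127 − (-673))/9 = 200.
The subsidy must fill the gap: s = ps − pb = 200 − 115 = 85.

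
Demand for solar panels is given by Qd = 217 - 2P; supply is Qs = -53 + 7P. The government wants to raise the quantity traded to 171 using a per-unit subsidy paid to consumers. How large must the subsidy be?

Required subsidy s = 9 per unit

At Q = 171, invert demand for the buyer price: Pb = (217 − 171)/2 = 23; invert supply for the seller price: Ps = (171 − (-53))/7 = 32.
The subsidy must fill the gap: s = Ps − Pb = 32 − 23 = 9.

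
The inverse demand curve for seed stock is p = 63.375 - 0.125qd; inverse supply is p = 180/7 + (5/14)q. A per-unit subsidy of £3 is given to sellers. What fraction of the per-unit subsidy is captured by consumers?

Consumer share = 7/27

Pre-subsidy: 63.375 - 0.125q = 180/7 + (5/14)q gives q* = 703/9 and p* = 965/18.
With the subsidy, sellers receive ps = pb + 3 for each unit, where pb is the price buyers pay.
On the curves, pb = 63.375 - 0.125q and ps = 180/7 + (5/14)q; the wedge ps − pb = 3 gives 180/7 + (5/14)q − (63.375 - 0.125q) = 3, so q' = 253/3.
Then pb = 63.375 − 0.125·(253/3) = 317/6 and ps = 180/7 + (5/14)·(253/3) = 335/6.
Buyers' price falls by p* − pb = 965/18 − 317/6 = 7/9; sellers' price rises by ps − p* = 335/6 − 965/18 = 20/9.
So consumers capture (7/9)/3 = 7/27 of each unit of subsidy.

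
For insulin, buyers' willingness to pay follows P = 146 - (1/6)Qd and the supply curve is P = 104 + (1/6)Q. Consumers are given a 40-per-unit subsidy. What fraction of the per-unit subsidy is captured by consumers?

Consumer share = 0.5

Pre-subsidy: 146 - (1/6)Q = 104 + (1/6)Q gives Q* = 126 and P* = 125.
With the rebate, buyers effectively pay Pb = Ps − 40, where Ps is the price sellers receive.
On the curves, Pb = 146 - (1/6)Q and Ps = 104 + (1/6)Q; the wedge Ps − Pb = 40 gives 104 + (1/6)Q − (146 - (1/6)Q) = 40, so Q' = 246.
Then Pb = 146 − (1/6)·246 = 105 and Ps = 104 + (1/6)·246 = 145.
Buyers' price falls by P* − Pb = 125 − 105 = 20; sellers' price rises by Ps − P* = 145 − 125 = 20.
So consumers capture 20/40 = 0.5 of each unit of subsidy.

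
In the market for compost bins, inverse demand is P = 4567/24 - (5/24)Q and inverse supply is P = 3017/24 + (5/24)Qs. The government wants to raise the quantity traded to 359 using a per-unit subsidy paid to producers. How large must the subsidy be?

Required subsidy s = 85 per unit

At Q = 359, from the demand curve buyers pay Pb = 4567/24 − (5/24)·359 = 115.5; from the supply curve sellers need Ps = 3017/24 + (5/24)·359 = 200.5.
The subsidy must fill the gap: s = Ps − Pb = 200.5 − 115.5 = 85.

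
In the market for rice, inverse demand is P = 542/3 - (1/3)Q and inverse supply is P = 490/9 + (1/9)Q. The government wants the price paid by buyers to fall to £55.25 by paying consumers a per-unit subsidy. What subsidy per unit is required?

At a buyer price of 55.25, quantity demanded is 542 − 3·55.25 = 376.25.
Sellers supply 376.25 only when they receive Ps = 490/9 + (1/9)·376.25 = 96.25.
s = Ps − Pb = 96.25 − 55.25 = 41.

Required subsidy s = £41 per unit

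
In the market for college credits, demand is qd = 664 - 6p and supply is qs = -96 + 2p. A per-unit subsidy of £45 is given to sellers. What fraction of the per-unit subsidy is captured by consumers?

Pre-subsidy: 664 - 6p = -96 + 2p gives p* = 95, q* = 94.
With the subsidy, sellers receive ps = pb + 45 for each unit, where pb is the price buyers pay.
Supply in terms of pb becomes qs = -96 + 2(pb + 45) = -6 + 2pb. Setting this equal to demand: 664 - 6pb = -6 + 2pb, so pb = 83.75.
Sellers receive ps = 83.75 + 45 = 128.75; q' = 664 − 6·83.75 = 161.5.
Buyers' price falls by p* − pb = 95 − 83.75 = 11.25; sellers' price rises by ps − p* = 128.75 − 95 = 33.75.
So consumers capture 11.25/45 = 0.25 of each unit of subsidy.

Consumer share = 0.25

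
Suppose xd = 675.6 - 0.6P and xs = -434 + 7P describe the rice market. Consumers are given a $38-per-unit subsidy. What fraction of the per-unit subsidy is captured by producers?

Pre-subsidy: 675.6 - 0.6P = -434 + 7P gives P* = 146, x* = 588.
With the rebate, buyers effectively pay Pb = Ps − 38, where Ps is the price sellers receive.
Demand in terms of Ps becomes xd = 675.6 − 0.6(Ps − 38) = 698.4 - 0.6Ps. Setting this equal to supply: 698.4 - 0.6Ps = -434 + 7Ps, so Ps = 149.
Buyers pay Pb = 149 − 38 = 111; x' = -434 + 7·149 = 609.
Buyers' price falls by P* − Pb = 146 − 111 = 35; sellers' price rises by Ps − P* = 149 − 146 = 3.
So producers capture 3/38 = 3/38 of each unit of subsidy.

Producer share = 3/38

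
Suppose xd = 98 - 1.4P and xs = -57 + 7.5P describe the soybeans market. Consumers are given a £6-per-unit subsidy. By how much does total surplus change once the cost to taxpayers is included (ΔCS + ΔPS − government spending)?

Net change in total surplus = -1890/89

Pre-subsidy: 98 - 1.4P = -57 + 7.5P gives P* = 1550/89, x* = 6552/89.
With the rebate, buyers effectively pay Pb = Ps − 6, where Ps is the price sellers receive.
Demand in terms of Ps becomes xd = 98 − 1.4(Ps − 6) = 106.4 - 1.4Ps. Setting this equal to supply: 106.4 - 1.4Ps = -57 + 7.5Ps, so Ps = 1634/89.
Buyers pay Pb = 1634/89 − 6 = 1100/89; x' = -57 + 7.5·(1634/89) = 7182/89.
ΔCS = ½(6552/89 + 7182/89)(1550/89 − 1100/89) = 3090150/7921; ΔPS = ½(6552/89 + 7182/89)(1634/89 − 1550/89) = 576828/7921.
Government spending = 6 × 7182/89 = 43092/89.
Net change = 3090150/7921 + 576828/7921 − 43092/89 = -1890/89. The loss equals the DWL triangle ½·6·630/89.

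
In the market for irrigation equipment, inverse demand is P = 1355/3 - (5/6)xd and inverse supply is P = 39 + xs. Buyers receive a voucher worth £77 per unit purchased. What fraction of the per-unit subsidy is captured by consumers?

Consumer share = 5/11

Pre-subsidy: 1355/3 - (5/6)x = 39 + x gives x* = 2476/11 and P* = 2905/11.
With the rebate, buyers effectively pay Pb = Ps − 77, where Ps is the price sellers receive.
On the curves, Pb = 1355/3 - (5/6)x and Ps = 39 + x; the wedge Ps − Pb = 77 gives 39 + x − (1355/3 - (5/6)x) = 77, so x' = 2938/11.
Then Pb = 1355/3 − (5/6)·(2938/11) = 2520/11 and Ps = 39 + 1·(2938/11) = 3367/11.
Buyers' price falls by P* − Pb = 2905/11 − 2520/11 = 35; sellers' price rises by Ps − P* = 3367/11 − 2905/11 = 42.
So consumers capture 35/77 = 5/11 of each unit of subsidy.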